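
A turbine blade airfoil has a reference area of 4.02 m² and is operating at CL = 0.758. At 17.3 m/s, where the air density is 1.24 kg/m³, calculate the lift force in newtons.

L = 565 N

L = ½ρv²S·CL = ½ × 1.24 × 17.3² × 4.02 × 0.758 = 565 N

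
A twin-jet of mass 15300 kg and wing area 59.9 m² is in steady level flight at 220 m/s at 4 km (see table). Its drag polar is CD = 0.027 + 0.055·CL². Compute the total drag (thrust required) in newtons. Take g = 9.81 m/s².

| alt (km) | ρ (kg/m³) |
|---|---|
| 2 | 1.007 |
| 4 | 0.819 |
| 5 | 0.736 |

D = 33100 N

At 4 km, from the table: ρ = 0.819 kg/m³.
In steady level flight, lift balances weight: W = mg = 15300 × 9.81 = 1.5009×10^5 N.
Dynamic pressure q = 0.5 × 0.819 × 220² = 19820 Pa.
CL = 2W/(ρv²S) = 2×1.5009×10^5/(0.819×220²×59.9) = 0.1264.
CD = 0.027 + 0.055 × 0.1264² = 0.02788.
D = q·S·CD = 19820 × 59.9 × 0.02788 = 33100 N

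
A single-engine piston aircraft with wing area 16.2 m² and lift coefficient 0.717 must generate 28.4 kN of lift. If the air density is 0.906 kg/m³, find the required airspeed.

L = ½ρv²S·CL ⇒ v = √(2L/(ρ·S·CL))
v = √(2 × 28400 / (0.906 × 16.2 × 0.717)) = √5397 = 73.5 m/s

v = 73.5 m/s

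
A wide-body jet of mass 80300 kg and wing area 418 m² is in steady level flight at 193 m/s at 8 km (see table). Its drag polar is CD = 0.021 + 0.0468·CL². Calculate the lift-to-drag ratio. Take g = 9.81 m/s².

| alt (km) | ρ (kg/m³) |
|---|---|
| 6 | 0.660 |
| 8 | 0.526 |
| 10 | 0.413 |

L/D = 8.46

At 8 km, from the table: ρ = 0.526 kg/m³.
Weight W = mg = 80300 × 9.81 = 7.8774×10^5 N; in level flight L = W.
Dynamic pressure q = 0.5 × 0.526 × 193² = 9796 Pa.
Required CL = L/(qS) = 7.8774×10^5/(9796·418) = 0.1924.
CD = 0.021 + 0.0468 × 0.1924² = 0.02273.
L/D = CL/CD = 0.1924 / 0.02273 = 8.46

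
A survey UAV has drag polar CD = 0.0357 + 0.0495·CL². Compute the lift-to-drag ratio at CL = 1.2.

CD = 0.0357 + 0.0495 × 1.2² = 0.107
L/D = CL/CD = 1.2 / 0.107 = 11.2

L/D = 11.2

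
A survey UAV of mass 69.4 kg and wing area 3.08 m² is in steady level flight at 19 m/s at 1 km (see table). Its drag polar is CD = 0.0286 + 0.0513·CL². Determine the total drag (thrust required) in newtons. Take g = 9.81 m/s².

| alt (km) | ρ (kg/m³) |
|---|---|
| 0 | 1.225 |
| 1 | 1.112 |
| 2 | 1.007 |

At 1 km, from the table: ρ = 1.112 kg/m³.
In steady level flight, lift balances weight: W = mg = 69.4 × 9.81 = 680.81 N.
q = ½ρv² = ½ × 1.112 × 19² = 200.7 Pa.
CL = W/(q·S) = 680.81 / (200.7 × 3.08) = 1.101.
CD = 0.0286 + 0.0513 × 1.101² = 0.09082.
D = q·S·CD = 200.7 × 3.08 × 0.09082 = 56.14 N

D = 56.1 N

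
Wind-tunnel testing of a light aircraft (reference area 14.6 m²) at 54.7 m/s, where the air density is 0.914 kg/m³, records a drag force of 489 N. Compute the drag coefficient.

From D = ½ρv²S·CD, rearranging gives CD = 2D/(ρv²S).
CD = 2 × 489 / (0.914 × 54.7² × 14.6) = 0.0245

CD = 0.0245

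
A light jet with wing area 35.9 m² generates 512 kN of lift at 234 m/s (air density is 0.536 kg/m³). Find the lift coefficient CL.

From L = ½ρv²S·CL, rearranging gives CL = 2L/(ρv²S).
CL = 2 × 5.12×10^5 / (0.536 × 234² × 35.9) = 0.972

CL = 0.972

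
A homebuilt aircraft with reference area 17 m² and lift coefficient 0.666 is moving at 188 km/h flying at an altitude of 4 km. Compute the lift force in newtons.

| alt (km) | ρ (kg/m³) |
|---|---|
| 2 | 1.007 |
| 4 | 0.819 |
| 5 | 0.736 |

L = 12600 N

At 4 km, from the table: ρ = 0.819 kg/m³.
Convert speed: v = 188 km/h ÷ 3.6 = 52.22 m/s.
Dynamic pressure q = ½ρv² = ½ × 0.819 × 52.22² = 1117 Pa.
L = q·S·CL = 1117 × 17 × 0.666 = 12600 N ≈ 12.6 kN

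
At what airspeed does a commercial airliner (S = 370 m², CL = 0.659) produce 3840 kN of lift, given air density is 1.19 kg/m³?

L = ½ρv²S·CL ⇒ v = √(2L/(ρ·S·CL))
v = √(2 × 3.84×10^6 / (1.19 × 370 × 0.659)) = √26470 = 163 m/s

v = 163 m/s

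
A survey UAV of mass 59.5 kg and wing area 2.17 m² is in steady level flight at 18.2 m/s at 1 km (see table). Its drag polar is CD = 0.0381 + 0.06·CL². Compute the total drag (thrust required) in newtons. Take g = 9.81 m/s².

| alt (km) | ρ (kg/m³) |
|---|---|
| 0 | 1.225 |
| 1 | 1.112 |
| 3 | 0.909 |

D = 66.4 N

At 1 km, from the table: ρ = 1.112 kg/m³.
Level flight ⇒ L = W = m·g = 59.5 × 9.81 = 583.7 N.
Dynamic pressure q = 0.5 × 1.112 × 18.2² = 184.2 Pa.
CL = 2W/(ρv²S) = 2×583.7/(1.112×18.2²×2.17) = 1.461.
CD = 0.0381 + 0.06 × 1.461² = 0.1661.
D = q·S·CD = 184.2 × 2.17 × 0.1661 = 66.38 N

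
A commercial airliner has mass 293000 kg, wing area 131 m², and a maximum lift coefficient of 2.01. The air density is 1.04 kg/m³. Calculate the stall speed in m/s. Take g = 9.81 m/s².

Weight W = mg = 293000 × 9.81 = 2.874×10^6 N.
From L = ½ρV²S·CL,max = W: V_stall = √(2W/(ρSCL,max)) = √(2·2.874×10^6/(1.04·131·2.01))
V_stall = √20990 = 145 m/s

V_stall = 145 m/s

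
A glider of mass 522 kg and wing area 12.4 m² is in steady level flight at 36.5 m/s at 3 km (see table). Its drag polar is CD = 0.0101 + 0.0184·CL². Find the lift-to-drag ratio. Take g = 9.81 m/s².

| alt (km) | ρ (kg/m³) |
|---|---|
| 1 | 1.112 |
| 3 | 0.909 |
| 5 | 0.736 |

At 3 km, from the table: ρ = 0.909 kg/m³.
Level flight ⇒ L = W = m·g = 522 × 9.81 = 5120.8 N.
q = ½ρv² = ½ × 0.909 × 36.5² = 605.5 Pa.
CL = 2W/(ρv²S) = 2×5120.8/(0.909×36.5²×12.4) = 0.682.
CD = 0.0101 + 0.0184 × 0.682² = 0.01866.
L/D = CL/CD = 0.682 / 0.01866 = 36.6

L/D = 36.6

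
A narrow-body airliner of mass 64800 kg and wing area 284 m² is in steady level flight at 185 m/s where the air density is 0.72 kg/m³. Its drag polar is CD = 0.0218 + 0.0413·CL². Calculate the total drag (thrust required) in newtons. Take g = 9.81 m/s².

Level flight ⇒ L = W = m·g = 64800 × 9.81 = 6.3569×10^5 N.
q = ½ρv² = ½ × 0.72 × 185² = 12320 Pa.
CL = 2W/(ρv²S) = 2×6.3569×10^5/(0.72×185²×284) = 0.1817.
CD = 0.0218 + 0.0413 × 0.1817² = 0.02316.
D = q·S·CD = 12320 × 284 × 0.02316 = 81050 N

D = 81100 N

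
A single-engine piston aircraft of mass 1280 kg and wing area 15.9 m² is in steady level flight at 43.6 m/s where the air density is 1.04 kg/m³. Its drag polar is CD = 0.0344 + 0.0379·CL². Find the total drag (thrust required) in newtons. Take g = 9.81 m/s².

D = 921 N

In steady level flight, lift balances weight: W = mg = 1280 × 9.81 = 12557 N.
q = ½ρv² = ½ × 1.04 × 43.6² = 988.5 Pa.
CL = 2W/(ρv²S) = 2×12557/(1.04×43.6²×15.9) = 0.7989.
CD = 0.0344 + 0.0379 × 0.7989² = 0.05859.
D = q·S·CD = 988.5 × 15.9 × 0.05859 = 920.9 N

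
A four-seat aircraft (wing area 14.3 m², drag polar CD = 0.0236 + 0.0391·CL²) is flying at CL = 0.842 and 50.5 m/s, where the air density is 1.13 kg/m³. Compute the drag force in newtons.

CD = 0.0236 + 0.0391 × 0.842² = 0.05132
D = ½ρv²S·CD = ½ × 1.13 × 50.5² × 14.3 × 0.05132 = 1060 N

D = 1060 N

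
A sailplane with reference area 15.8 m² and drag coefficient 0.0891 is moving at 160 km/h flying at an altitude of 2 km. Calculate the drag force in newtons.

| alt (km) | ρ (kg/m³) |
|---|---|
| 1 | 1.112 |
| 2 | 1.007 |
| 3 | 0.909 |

D = 1400 N

At 2 km, from the table: ρ = 1.007 kg/m³.
Convert speed: v = 160 km/h ÷ 3.6 = 44.44 m/s.
D = ½ρv²S·CD = ½ × 1.007 × 44.44² × 15.8 × 0.0891 = 1400 N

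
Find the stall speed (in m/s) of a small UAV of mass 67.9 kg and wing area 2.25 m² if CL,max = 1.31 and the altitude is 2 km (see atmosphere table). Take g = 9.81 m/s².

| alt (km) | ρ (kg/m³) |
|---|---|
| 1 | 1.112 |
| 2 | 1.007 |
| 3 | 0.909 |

At 2 km, from the table: ρ = 1.007 kg/m³.
Stall occurs when L = W at CL,max. W = mg = 67.9 × 9.81 = 666.1 N.
From L = ½ρV²S·CL,max = W: V_stall = √(2W/(ρSCL,max)) = √(2·666.1/(1.007·2.25·1.31))
V_stall = √448.8 = 21.2 m/s

V_stall = 21.2 m/s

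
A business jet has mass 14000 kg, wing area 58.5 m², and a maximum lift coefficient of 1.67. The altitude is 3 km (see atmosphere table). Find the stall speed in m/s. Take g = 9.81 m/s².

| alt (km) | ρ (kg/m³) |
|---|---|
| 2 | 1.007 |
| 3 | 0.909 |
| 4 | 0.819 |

V_stall = 55.6 m/s

At 3 km, from the table: ρ = 0.909 kg/m³.
Stall occurs when L = W at CL,max. W = mg = 14000 × 9.81 = 1.373×10^5 N.
V_stall = √(2W/(ρ·S·CL,max)) = √(2 × 1.373×10^5 / (0.909 × 58.5 × 1.67))
V_stall = √3093 = 55.6 m/s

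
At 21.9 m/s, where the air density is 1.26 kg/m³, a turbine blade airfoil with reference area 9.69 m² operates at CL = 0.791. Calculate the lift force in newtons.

L = ½ρv²S·CL = ½ × 1.26 × 21.9² × 9.69 × 0.791 = 2320 N

L = 2320 N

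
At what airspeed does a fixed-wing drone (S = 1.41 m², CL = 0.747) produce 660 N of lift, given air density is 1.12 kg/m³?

L = ½ρv²S·CL ⇒ v = √(2L/(ρ·S·CL))
v = √(2 × 660 / (1.12 × 1.41 × 0.747)) = √1119 = 33.5 m/s

v = 33.5 m/s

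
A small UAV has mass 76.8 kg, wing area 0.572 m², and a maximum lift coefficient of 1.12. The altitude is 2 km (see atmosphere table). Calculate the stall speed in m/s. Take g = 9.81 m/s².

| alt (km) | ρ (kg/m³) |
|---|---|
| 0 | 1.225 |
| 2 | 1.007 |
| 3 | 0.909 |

At 2 km, from the table: ρ = 1.007 kg/m³.
Stall occurs when L = W at CL,max. W = mg = 76.8 × 9.81 = 753.4 N.
V_stall = √(2W/(ρ·S·CL,max)) = √(2 × 753.4 / (1.007 × 0.572 × 1.12))
V_stall = √2336 = 48.3 m/s

V_stall = 48.3 m/s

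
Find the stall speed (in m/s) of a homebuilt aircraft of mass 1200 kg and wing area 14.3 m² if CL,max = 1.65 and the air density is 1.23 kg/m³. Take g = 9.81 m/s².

At stall, lift equals weight: L = W = m·g = 1200 × 9.81 = 11770 N.
V_stall = √(2W/(ρ·S·CL,max)) = √(2 × 11770 / (1.23 × 14.3 × 1.65))
V_stall = √811.3 = 28.5 m/s

V_stall = 28.5 m/s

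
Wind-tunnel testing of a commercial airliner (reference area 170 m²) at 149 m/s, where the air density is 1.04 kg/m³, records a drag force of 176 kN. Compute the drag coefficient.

CD = 0.0897

From D = ½ρv²S·CD, rearranging gives CD = 2D/(ρv²S).
CD = 2 × 1.76×10^5 / (1.04 × 149² × 170) = 0.0897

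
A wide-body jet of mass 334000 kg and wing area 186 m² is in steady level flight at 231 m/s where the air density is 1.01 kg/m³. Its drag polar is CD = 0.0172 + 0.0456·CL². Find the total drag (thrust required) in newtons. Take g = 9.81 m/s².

D = 1.84×10^5 N

Weight W = mg = 334000 × 9.81 = 3.2765×10^6 N; in level flight L = W.
Dynamic pressure q = 0.5 × 1.01 × 231² = 26950 Pa.
CL = 2W/(ρv²S) = 2×3.2765×10^6/(1.01×231²×186) = 0.6537.
CD = 0.0172 + 0.0456 × 0.6537² = 0.03669.
D = q·S·CD = 26950 × 186 × 0.03669 = 1.839×10^5 N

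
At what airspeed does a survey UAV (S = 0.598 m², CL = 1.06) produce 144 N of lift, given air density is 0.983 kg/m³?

L = ½ρv²S·CL ⇒ v = √(2L/(ρ·S·CL))
v = √(2 × 144 / (0.983 × 0.598 × 1.06)) = √462.2 = 21.5 m/s

v = 21.5 m/s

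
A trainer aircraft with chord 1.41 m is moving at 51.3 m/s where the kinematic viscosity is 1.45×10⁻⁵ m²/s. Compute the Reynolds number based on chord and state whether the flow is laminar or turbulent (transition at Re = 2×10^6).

Re = v·c/ν = 51.3 × 1.41 / (1.45×10⁻⁵) = 4.99×10^6
Since 4.99×10^6 > 2×10^6, the flow is turbulent.

Re = 4.99×10^6 (turbulent)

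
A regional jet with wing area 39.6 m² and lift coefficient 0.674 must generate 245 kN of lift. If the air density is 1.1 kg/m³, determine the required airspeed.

L = ½ρv²S·CL ⇒ v = √(2L/(ρ·S·CL))
v = √(2 × 2.45×10^5 / (1.1 × 39.6 × 0.674)) = √16690 = 129 m/s

v = 129 m/s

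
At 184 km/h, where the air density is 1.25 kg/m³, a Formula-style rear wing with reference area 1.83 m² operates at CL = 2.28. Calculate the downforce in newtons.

L = 6810 N

Convert speed: v = 184 km/h ÷ 3.6 = 51.11 m/s.
L = ½ρv²S·CL = ½ × 1.25 × 51.11² × 1.83 × 2.28 = 6810 N ≈ 6.81 kN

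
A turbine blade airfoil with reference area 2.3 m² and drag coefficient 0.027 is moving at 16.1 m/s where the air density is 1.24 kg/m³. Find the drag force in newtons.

D = ½ρv²S·CD = ½ × 1.24 × 16.1² × 2.3 × 0.027 = 9.98 N

D = 9.98 N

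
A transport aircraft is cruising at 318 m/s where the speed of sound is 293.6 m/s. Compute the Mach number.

M = 1.08

M = v/a = 318 / 293.6 = 1.08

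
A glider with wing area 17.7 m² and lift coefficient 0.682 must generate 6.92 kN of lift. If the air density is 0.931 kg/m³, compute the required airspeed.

v = 35.1 m/s

L = ½ρv²S·CL ⇒ v = √(2L/(ρ·S·CL))
v = √(2 × 6920 / (0.931 × 17.7 × 0.682)) = √1231 = 35.1 m/s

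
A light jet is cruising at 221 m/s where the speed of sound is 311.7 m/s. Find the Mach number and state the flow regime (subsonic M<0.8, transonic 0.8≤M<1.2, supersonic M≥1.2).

M = v/a = 221 / 311.7 = 0.709
M = 0.709 → subsonic.

M = 0.709 (subsonic)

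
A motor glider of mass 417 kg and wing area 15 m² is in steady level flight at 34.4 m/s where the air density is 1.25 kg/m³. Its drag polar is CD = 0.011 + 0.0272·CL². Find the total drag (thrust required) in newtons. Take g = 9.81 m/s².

D = 163 N

In steady level flight, lift balances weight: W = mg = 417 × 9.81 = 4090.8 N.
Dynamic pressure q = 0.5 × 1.25 × 34.4² = 739.6 Pa.
CL = W/(q·S) = 4090.8 / (739.6 × 15) = 0.3687.
CD = 0.011 + 0.0272 × 0.3687² = 0.0147.
D = q·S·CD = 739.6 × 15 × 0.0147 = 163.1 N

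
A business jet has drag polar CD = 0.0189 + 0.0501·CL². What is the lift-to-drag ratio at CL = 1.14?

L/D = 13.6

CD = 0.0189 + 0.0501 × 1.14² = 0.08401
L/D = CL/CD = 1.14 / 0.08401 = 13.6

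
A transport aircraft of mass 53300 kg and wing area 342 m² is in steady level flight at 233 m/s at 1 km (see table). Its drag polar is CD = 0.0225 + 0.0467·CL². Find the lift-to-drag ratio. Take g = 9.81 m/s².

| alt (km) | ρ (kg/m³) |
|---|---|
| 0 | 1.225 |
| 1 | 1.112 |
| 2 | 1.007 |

At 1 km, from the table: ρ = 1.112 kg/m³.
Level flight ⇒ L = W = m·g = 53300 × 9.81 = 5.2287×10^5 N.
Dynamic pressure q = 0.5 × 1.112 × 233² = 30180 Pa.
CL = W/(q·S) = 5.2287×10^5 / (30180 × 342) = 0.05065.
CD = 0.0225 + 0.0467 × 0.05065² = 0.02262.
L/D = CL/CD = 0.05065 / 0.02262 = 2.24

L/D = 2.24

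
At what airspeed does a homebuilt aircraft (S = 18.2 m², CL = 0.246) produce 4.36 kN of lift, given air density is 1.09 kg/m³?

v = 42.3 m/s

L = ½ρv²S·CL ⇒ v = √(2L/(ρ·S·CL))
v = √(2 × 4360 / (1.09 × 18.2 × 0.246)) = √1787 = 42.3 m/s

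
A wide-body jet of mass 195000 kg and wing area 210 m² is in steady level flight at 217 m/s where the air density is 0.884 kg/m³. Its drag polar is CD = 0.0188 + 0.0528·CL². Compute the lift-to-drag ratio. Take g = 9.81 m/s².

L/D = 15.1

Level flight ⇒ L = W = m·g = 195000 × 9.81 = 1.913×10^6 N.
q = ½ρv² = ½ × 0.884 × 217² = 20810 Pa.
Required CL = L/(qS) = 1.913×10^6/(20810·210) = 0.4377.
CD = 0.0188 + 0.0528 × 0.4377² = 0.02891.
L/D = CL/CD = 0.4377 / 0.02891 = 15.1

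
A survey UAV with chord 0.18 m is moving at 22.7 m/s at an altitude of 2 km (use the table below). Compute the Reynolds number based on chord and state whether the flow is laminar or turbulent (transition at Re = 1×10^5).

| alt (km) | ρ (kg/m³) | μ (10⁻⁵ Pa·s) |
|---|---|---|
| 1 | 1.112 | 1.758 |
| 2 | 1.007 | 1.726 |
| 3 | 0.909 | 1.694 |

Re = 2.38×10^5 (turbulent)

At 2 km, from the table: ρ = 1.007 kg/m³, μ = 1.726×10⁻⁵ Pa·s.
Re = ρ·v·c/μ = 1.007 × 22.7 × 0.18 / (1.726×10⁻⁵) = 2.38×10^5
Since 2.38×10^5 > 1×10^5, the flow is turbulent.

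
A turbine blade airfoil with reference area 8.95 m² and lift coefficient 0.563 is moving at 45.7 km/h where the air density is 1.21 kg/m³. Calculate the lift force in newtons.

Convert speed: v = 45.7 km/h ÷ 3.6 = 12.69 m/s.
Dynamic pressure q = ½ρv² = ½ × 1.21 × 12.69² = 97.5 Pa.
L = q·S·CL = 97.5 × 8.95 × 0.563 = 491 N

L = 491 N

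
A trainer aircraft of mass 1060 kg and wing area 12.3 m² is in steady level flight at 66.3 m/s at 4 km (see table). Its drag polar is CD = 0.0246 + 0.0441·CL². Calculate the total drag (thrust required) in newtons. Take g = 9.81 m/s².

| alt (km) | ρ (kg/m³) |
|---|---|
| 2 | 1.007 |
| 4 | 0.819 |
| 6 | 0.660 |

D = 760 N

At 4 km, from the table: ρ = 0.819 kg/m³.
Weight W = mg = 1060 × 9.81 = 10399 N; in level flight L = W.
q = ½ρv² = ½ × 0.819 × 66.3² = 1800 Pa.
CL = 2W/(ρv²S) = 2×10399/(0.819×66.3²×12.3) = 0.4697.
CD = 0.0246 + 0.0441 × 0.4697² = 0.03433.
D = q·S·CD = 1800 × 12.3 × 0.03433 = 760 N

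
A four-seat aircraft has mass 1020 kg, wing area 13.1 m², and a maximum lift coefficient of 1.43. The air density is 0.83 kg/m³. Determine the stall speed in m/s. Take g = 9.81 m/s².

V_stall = 35.9 m/s

Weight W = mg = 1020 × 9.81 = 10010 N.
V_stall = √(2W/(ρ·S·CL,max)) = √(2 × 10010 / (0.83 × 13.1 × 1.43))
V_stall = √1287 = 35.9 m/s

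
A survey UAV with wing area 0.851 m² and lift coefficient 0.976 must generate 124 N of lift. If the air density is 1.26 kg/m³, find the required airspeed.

v = 15.4 m/s

L = ½ρv²S·CL ⇒ v = √(2L/(ρ·S·CL))
v = √(2 × 124 / (1.26 × 0.851 × 0.976)) = √237 = 15.4 m/s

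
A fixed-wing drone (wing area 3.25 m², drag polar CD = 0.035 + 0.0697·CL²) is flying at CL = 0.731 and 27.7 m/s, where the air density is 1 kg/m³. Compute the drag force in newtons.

CD = 0.035 + 0.0697 × 0.731² = 0.07224
D = ½ρv²S·CD = ½ × 1 × 27.7² × 3.25 × 0.07224 = 90.1 N

D = 90.1 N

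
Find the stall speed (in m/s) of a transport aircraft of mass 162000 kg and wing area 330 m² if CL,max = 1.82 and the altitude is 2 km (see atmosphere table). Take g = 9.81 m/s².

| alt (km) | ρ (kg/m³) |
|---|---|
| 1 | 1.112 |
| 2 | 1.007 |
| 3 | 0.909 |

V_stall = 72.5 m/s

At 2 km, from the table: ρ = 1.007 kg/m³.
Weight W = mg = 162000 × 9.81 = 1.589×10^6 N.
From L = ½ρV²S·CL,max = W: V_stall = √(2W/(ρSCL,max)) = √(2·1.589×10^6/(1.007·330·1.82))
V_stall = √5255 = 72.5 m/s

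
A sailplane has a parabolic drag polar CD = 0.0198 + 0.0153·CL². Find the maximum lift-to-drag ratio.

For CD = CD0 + K·CL², (L/D)max occurs at CL* = √(CD0/K) and equals 1/(2√(K·CD0)).
(L/D)max = 1/(2√(0.0153 × 0.0198)) = 1/(2 × 0.01741) = 28.7

(L/D)max = 28.7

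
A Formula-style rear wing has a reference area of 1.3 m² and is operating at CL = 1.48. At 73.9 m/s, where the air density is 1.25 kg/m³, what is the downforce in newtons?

L = ½ρv²S·CL = ½ × 1.25 × 73.9² × 1.3 × 1.48 = 6570 N ≈ 6.57 kN

L = 6570 N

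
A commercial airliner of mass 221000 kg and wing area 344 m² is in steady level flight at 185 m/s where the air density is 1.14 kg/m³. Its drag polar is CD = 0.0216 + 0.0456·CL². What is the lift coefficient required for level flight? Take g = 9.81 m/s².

In steady level flight, lift balances weight: W = mg = 221000 × 9.81 = 2.168×10^6 N.
Dynamic pressure q = 0.5 × 1.14 × 185² = 19510 Pa.
CL = 2W/(ρv²S) = 2×2.168×10^6/(1.14×185²×344) = 0.3231.

CL = 0.323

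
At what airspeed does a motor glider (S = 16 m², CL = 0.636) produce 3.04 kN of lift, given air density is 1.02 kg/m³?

v = 24.2 m/s

L = ½ρv²S·CL ⇒ v = √(2L/(ρ·S·CL))
v = √(2 × 3040 / (1.02 × 16 × 0.636)) = √585.8 = 24.2 m/s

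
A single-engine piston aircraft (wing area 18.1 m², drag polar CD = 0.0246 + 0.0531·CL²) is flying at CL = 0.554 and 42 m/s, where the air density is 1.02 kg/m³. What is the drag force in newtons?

CD = 0.0246 + 0.0531 × 0.554² = 0.0409
D = ½ρv²S·CD = ½ × 1.02 × 42² × 18.1 × 0.0409 = 666 N

D = 666 N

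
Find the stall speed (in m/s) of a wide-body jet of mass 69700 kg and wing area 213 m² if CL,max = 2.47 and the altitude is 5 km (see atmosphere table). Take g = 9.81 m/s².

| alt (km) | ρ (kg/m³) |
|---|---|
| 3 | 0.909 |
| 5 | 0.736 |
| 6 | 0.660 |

At 5 km, from the table: ρ = 0.736 kg/m³.
Weight W = mg = 69700 × 9.81 = 6.838×10^5 N.
V_stall = √(2W/(ρ·S·CL,max)) = √(2 × 6.838×10^5 / (0.736 × 213 × 2.47))
V_stall = √3532 = 59.4 m/s

V_stall = 59.4 m/s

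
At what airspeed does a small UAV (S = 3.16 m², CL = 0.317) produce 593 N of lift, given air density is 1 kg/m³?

v = 34.4 m/s

L = ½ρv²S·CL ⇒ v = √(2L/(ρ·S·CL))
v = √(2 × 593 / (1 × 3.16 × 0.317)) = √1184 = 34.4 m/s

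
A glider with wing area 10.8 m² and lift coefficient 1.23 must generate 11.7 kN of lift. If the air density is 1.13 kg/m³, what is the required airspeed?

L = ½ρv²S·CL ⇒ v = √(2L/(ρ·S·CL))
v = √(2 × 11700 / (1.13 × 10.8 × 1.23)) = √1559 = 39.5 m/s

v = 39.5 m/s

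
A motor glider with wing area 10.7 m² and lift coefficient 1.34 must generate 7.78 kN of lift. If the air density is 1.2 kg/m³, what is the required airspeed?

v = 30.1 m/s

L = ½ρv²S·CL ⇒ v = √(2L/(ρ·S·CL))
v = √(2 × 7780 / (1.2 × 10.7 × 1.34)) = √904.4 = 30.1 m/s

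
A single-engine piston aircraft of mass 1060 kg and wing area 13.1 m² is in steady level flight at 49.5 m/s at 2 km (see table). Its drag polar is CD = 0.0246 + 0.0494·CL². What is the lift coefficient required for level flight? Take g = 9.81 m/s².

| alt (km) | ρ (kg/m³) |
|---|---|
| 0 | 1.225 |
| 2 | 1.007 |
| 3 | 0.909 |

At 2 km, from the table: ρ = 1.007 kg/m³.
In steady level flight, lift balances weight: W = mg = 1060 × 9.81 = 10399 N.
q = ½ρv² = ½ × 1.007 × 49.5² = 1234 Pa.
Required CL = L/(qS) = 10399/(1234·13.1) = 0.6434.

CL = 0.643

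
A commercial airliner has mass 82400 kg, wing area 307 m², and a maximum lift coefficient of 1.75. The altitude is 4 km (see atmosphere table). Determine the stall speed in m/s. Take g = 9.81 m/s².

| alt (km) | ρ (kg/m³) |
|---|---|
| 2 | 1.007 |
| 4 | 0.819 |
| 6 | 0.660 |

V_stall = 60.6 m/s

At 4 km, from the table: ρ = 0.819 kg/m³.
Weight W = mg = 82400 × 9.81 = 8.083×10^5 N.
From L = ½ρV²S·CL,max = W: V_stall = √(2W/(ρSCL,max)) = √(2·8.083×10^5/(0.819·307·1.75))
V_stall = √3674 = 60.6 m/s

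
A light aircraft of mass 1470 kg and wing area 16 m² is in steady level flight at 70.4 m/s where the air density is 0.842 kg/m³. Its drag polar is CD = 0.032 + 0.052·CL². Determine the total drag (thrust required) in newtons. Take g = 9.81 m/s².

Weight W = mg = 1470 × 9.81 = 14421 N; in level flight L = W.
Dynamic pressure q = 0.5 × 0.842 × 70.4² = 2087 Pa.
Required CL = L/(qS) = 14421/(2087·16) = 0.432.
CD = 0.032 + 0.052 × 0.432² = 0.0417.
D = q·S·CD = 2087 × 16 × 0.0417 = 1392 N

D = 1390 N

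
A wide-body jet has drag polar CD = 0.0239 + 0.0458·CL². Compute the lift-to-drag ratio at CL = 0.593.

L/D = 14.8

CD = 0.0239 + 0.0458 × 0.593² = 0.04001
L/D = CL/CD = 0.593 / 0.04001 = 14.8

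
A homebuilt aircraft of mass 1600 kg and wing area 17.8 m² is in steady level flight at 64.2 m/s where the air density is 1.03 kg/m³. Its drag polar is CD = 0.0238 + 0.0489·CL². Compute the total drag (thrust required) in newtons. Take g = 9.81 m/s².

Level flight ⇒ L = W = m·g = 1600 × 9.81 = 15696 N.
q = ½ρv² = ½ × 1.03 × 64.2² = 2123 Pa.
CL = W/(q·S) = 15696 / (2123 × 17.8) = 0.4154.
CD = 0.0238 + 0.0489 × 0.4154² = 0.03224.
D = q·S·CD = 2123 × 17.8 × 0.03224 = 1218 N

D = 1220 N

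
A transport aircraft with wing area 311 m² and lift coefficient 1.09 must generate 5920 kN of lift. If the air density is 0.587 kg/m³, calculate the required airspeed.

L = ½ρv²S·CL ⇒ v = √(2L/(ρ·S·CL))
v = √(2 × 5.92×10^6 / (0.587 × 311 × 1.09)) = √59500 = 244 m/s

v = 244 m/s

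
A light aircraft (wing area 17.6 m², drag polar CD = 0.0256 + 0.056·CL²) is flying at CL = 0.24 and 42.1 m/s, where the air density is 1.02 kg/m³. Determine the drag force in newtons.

D = 459 N

CD = 0.0256 + 0.056 × 0.24² = 0.02883
D = ½ρv²S·CD = ½ × 1.02 × 42.1² × 17.6 × 0.02883 = 459 N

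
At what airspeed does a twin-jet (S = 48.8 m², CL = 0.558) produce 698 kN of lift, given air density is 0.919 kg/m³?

L = ½ρv²S·CL ⇒ v = √(2L/(ρ·S·CL))
v = √(2 × 6.98×10^5 / (0.919 × 48.8 × 0.558)) = √55780 = 236 m/s

v = 236 m/s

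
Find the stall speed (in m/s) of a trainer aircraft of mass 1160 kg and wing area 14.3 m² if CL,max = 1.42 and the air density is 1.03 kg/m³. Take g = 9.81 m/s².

Weight W = mg = 1160 × 9.81 = 11380 N.
From L = ½ρV²S·CL,max = W: V_stall = √(2W/(ρSCL,max)) = √(2·11380/(1.03·14.3·1.42))
V_stall = √1088 = 33 m/s

V_stall = 33 m/s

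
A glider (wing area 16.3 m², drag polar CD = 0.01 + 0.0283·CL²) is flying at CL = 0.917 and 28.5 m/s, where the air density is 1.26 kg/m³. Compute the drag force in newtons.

CD = 0.01 + 0.0283 × 0.917² = 0.0338
D = ½ρv²S·CD = ½ × 1.26 × 28.5² × 16.3 × 0.0338 = 282 N

D = 282 N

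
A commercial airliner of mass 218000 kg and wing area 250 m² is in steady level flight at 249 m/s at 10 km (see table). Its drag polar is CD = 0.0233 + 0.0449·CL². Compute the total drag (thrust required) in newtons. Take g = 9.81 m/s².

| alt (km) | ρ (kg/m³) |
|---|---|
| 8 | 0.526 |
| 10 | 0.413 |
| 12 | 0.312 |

D = 1.39×10^5 N

At 10 km, from the table: ρ = 0.413 kg/m³.
In steady level flight, lift balances weight: W = mg = 218000 × 9.81 = 2.1386×10^6 N.
Dynamic pressure q = 0.5 × 0.413 × 249² = 12800 Pa.
Required CL = L/(qS) = 2.1386×10^6/(12800·250) = 0.6681.
CD = 0.0233 + 0.0449 × 0.6681² = 0.04334.
D = q·S·CD = 12800 × 250 × 0.04334 = 1.387×10^5 N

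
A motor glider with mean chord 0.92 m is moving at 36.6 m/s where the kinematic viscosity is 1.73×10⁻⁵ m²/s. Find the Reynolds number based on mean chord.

Re = v·c/ν = 36.6 × 0.92 / (1.73×10⁻⁵) = 1.95×10^6

Re = 1.95×10^6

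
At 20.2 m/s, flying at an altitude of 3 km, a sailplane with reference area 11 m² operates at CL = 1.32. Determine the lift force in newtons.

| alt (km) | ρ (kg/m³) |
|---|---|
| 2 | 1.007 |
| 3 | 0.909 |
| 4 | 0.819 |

At 3 km, from the table: ρ = 0.909 kg/m³.
L = ½ρv²S·CL = ½ × 0.909 × 20.2² × 11 × 1.32 = 2690 N

L = 2690 N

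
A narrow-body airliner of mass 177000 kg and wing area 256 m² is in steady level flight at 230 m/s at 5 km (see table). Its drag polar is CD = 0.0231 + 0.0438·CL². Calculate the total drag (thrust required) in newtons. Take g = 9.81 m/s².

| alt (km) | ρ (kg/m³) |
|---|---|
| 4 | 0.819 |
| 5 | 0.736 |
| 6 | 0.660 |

At 5 km, from the table: ρ = 0.736 kg/m³.
Weight W = mg = 177000 × 9.81 = 1.7364×10^6 N; in level flight L = W.
q = ½ρv² = ½ × 0.736 × 230² = 19470 Pa.
CL = W/(q·S) = 1.7364×10^6 / (19470 × 256) = 0.3484.
CD = 0.0231 + 0.0438 × 0.3484² = 0.02842.
D = q·S·CD = 19470 × 256 × 0.02842 = 1.416×10^5 N

D = 1.42×10^5 N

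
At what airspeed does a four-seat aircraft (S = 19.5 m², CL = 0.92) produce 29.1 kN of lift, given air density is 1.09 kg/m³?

L = ½ρv²S·CL ⇒ v = √(2L/(ρ·S·CL))
v = √(2 × 29100 / (1.09 × 19.5 × 0.92)) = √2976 = 54.6 m/s

v = 54.6 m/s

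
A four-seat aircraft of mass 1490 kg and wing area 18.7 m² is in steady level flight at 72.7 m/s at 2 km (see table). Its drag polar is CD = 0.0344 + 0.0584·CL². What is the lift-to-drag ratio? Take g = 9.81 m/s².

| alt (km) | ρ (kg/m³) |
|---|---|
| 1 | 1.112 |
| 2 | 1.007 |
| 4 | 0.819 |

At 2 km, from the table: ρ = 1.007 kg/m³.
Weight W = mg = 1490 × 9.81 = 14617 N; in level flight L = W.
Dynamic pressure q = 0.5 × 1.007 × 72.7² = 2661 Pa.
CL = 2W/(ρv²S) = 2×14617/(1.007×72.7²×18.7) = 0.2937.
CD = 0.0344 + 0.0584 × 0.2937² = 0.03944.
L/D = CL/CD = 0.2937 / 0.03944 = 7.45

L/D = 7.45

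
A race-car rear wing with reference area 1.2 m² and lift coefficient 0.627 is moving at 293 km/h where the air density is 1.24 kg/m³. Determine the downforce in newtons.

Convert speed: v = 293 km/h ÷ 3.6 = 81.39 m/s.
Dynamic pressure q = ½ρv² = ½ × 1.24 × 81.39² = 4107 Pa.
L = q·S·CL = 4107 × 1.2 × 0.627 = 3090 N

L = 3090 N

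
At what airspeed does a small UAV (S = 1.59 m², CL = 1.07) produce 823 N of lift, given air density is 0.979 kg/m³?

L = ½ρv²S·CL ⇒ v = √(2L/(ρ·S·CL))
v = √(2 × 823 / (0.979 × 1.59 × 1.07)) = √988.2 = 31.4 m/s

v = 31.4 m/s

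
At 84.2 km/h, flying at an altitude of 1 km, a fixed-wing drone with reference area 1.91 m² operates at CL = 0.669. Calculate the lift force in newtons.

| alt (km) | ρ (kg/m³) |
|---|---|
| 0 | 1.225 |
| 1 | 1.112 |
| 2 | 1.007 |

At 1 km, from the table: ρ = 1.112 kg/m³.
Convert speed: v = 84.2 km/h ÷ 3.6 = 23.39 m/s.
Dynamic pressure q = ½ρv² = ½ × 1.112 × 23.39² = 304.2 Pa.
L = q·S·CL = 304.2 × 1.91 × 0.669 = 389 N

L = 389 N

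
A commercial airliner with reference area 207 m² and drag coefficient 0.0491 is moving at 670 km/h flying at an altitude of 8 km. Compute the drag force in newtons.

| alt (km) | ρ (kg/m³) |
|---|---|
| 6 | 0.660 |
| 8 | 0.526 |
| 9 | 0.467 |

D = 92600 N

At 8 km, from the table: ρ = 0.526 kg/m³.
Convert speed: v = 670 km/h ÷ 3.6 = 186.1 m/s.
D = ½ρv²S·CD = ½ × 0.526 × 186.1² × 207 × 0.0491 = 92600 N ≈ 92.6 kN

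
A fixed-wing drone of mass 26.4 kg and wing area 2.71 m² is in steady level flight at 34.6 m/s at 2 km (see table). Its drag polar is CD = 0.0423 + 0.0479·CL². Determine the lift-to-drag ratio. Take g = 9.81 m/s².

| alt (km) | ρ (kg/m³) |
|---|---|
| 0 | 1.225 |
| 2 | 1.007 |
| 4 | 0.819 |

L/D = 3.64

At 2 km, from the table: ρ = 1.007 kg/m³.
Weight W = mg = 26.4 × 9.81 = 258.98 N; in level flight L = W.
Dynamic pressure q = 0.5 × 1.007 × 34.6² = 602.8 Pa.
CL = W/(q·S) = 258.98 / (602.8 × 2.71) = 0.1585.
CD = 0.0423 + 0.0479 × 0.1585² = 0.0435.
L/D = CL/CD = 0.1585 / 0.0435 = 3.64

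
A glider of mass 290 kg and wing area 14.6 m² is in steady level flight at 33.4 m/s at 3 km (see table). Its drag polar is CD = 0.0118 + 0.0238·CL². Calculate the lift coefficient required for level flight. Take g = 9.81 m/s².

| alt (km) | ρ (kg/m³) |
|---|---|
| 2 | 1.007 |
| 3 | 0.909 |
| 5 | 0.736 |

CL = 0.384

At 3 km, from the table: ρ = 0.909 kg/m³.
In steady level flight, lift balances weight: W = mg = 290 × 9.81 = 2844.9 N.
Dynamic pressure q = 0.5 × 0.909 × 33.4² = 507 Pa.
Required CL = L/(qS) = 2844.9/(507·14.6) = 0.3843.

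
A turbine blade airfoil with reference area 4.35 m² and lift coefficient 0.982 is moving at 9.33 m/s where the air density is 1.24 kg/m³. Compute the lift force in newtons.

L = 231 N

L = ½ρv²S·CL = ½ × 1.24 × 9.33² × 4.35 × 0.982 = 231 N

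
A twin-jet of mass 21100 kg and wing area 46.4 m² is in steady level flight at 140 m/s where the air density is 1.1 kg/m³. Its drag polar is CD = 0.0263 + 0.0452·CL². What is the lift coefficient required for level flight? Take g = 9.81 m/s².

CL = 0.414

Level flight ⇒ L = W = m·g = 21100 × 9.81 = 2.0699×10^5 N.
q = ½ρv² = ½ × 1.1 × 140² = 10780 Pa.
CL = W/(q·S) = 2.0699×10^5 / (10780 × 46.4) = 0.4138.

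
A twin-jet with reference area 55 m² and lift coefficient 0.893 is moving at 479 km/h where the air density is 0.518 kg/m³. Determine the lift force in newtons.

Convert speed: v = 479 km/h ÷ 3.6 = 133.1 m/s.
L = ½ρv²S·CL = ½ × 0.518 × 133.1² × 55 × 0.893 = 2.25×10^5 N ≈ 225 kN

L = 2.25×10^5 N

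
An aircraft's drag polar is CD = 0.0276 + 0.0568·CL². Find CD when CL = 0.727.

CD = 0.0576

CD = 0.0276 + 0.0568 × 0.727² = 0.0276 + 0.03002 = 0.0576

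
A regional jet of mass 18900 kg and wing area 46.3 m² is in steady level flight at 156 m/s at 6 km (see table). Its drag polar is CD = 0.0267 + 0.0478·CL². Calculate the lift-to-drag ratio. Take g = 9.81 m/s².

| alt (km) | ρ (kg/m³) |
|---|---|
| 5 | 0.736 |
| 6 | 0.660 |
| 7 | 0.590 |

L/D = 12.9

At 6 km, from the table: ρ = 0.660 kg/m³.
Level flight ⇒ L = W = m·g = 18900 × 9.81 = 1.8541×10^5 N.
Dynamic pressure q = 0.5 × 0.66 × 156² = 8031 Pa.
Required CL = L/(qS) = 1.8541×10^5/(8031·46.3) = 0.4986.
CD = 0.0267 + 0.0478 × 0.4986² = 0.03859.
L/D = CL/CD = 0.4986 / 0.03859 = 12.9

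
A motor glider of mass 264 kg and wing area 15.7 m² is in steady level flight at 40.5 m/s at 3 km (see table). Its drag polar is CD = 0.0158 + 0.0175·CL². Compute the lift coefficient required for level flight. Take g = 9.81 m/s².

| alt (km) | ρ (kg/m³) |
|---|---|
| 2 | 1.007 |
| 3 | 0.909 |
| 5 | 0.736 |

CL = 0.221

At 3 km, from the table: ρ = 0.909 kg/m³.
Weight W = mg = 264 × 9.81 = 2589.8 N; in level flight L = W.
q = ½ρv² = ½ × 0.909 × 40.5² = 745.5 Pa.
CL = 2W/(ρv²S) = 2×2589.8/(0.909×40.5²×15.7) = 0.2213.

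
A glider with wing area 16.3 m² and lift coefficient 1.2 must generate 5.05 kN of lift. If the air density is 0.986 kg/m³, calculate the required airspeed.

v = 22.9 m/s

L = ½ρv²S·CL ⇒ v = √(2L/(ρ·S·CL))
v = √(2 × 5050 / (0.986 × 16.3 × 1.2)) = √523.7 = 22.9 m/s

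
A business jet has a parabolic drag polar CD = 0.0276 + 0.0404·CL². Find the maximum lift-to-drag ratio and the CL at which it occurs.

For CD = CD0 + K·CL², (L/D)max occurs at CL* = √(CD0/K) and equals 1/(2√(K·CD0)).
(L/D)max = 1/(2√(0.0404 × 0.0276)) = 1/(2 × 0.03339) = 15
CL* = √(0.0276/0.0404) = 0.827

(L/D)max = 15, at CL = 0.827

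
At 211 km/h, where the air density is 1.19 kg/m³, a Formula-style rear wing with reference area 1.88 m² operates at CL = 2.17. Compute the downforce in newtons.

Convert speed: v = 211 km/h ÷ 3.6 = 58.61 m/s.
Dynamic pressure q = ½ρv² = ½ × 1.19 × 58.61² = 2044 Pa.
L = q·S·CL = 2044 × 1.88 × 2.17 = 8340 N ≈ 8.34 kN

L = 8340 N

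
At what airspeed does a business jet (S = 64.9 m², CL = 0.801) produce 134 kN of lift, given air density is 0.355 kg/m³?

v = 121 m/s

L = ½ρv²S·CL ⇒ v = √(2L/(ρ·S·CL))
v = √(2 × 1.34×10^5 / (0.355 × 64.9 × 0.801)) = √14520 = 121 m/s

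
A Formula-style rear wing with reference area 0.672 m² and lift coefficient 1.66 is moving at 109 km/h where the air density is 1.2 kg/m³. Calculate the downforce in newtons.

Convert speed: v = 109 km/h ÷ 3.6 = 30.28 m/s.
Dynamic pressure q = ½ρv² = ½ × 1.2 × 30.28² = 550 Pa.
L = q·S·CL = 550 × 0.672 × 1.66 = 614 N

L = 614 N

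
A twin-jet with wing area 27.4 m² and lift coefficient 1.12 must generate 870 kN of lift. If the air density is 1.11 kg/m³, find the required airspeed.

L = ½ρv²S·CL ⇒ v = √(2L/(ρ·S·CL))
v = √(2 × 8.7×10^5 / (1.11 × 27.4 × 1.12)) = √51080 = 226 m/s

v = 226 m/s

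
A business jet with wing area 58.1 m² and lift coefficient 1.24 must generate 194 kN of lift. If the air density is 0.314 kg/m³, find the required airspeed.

v = 131 m/s

L = ½ρv²S·CL ⇒ v = √(2L/(ρ·S·CL))
v = √(2 × 1.94×10^5 / (0.314 × 58.1 × 1.24)) = √17150 = 131 m/s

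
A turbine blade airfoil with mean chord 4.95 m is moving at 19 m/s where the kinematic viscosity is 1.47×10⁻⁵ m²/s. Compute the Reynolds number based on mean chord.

Re = v·c/ν = 19 × 4.95 / (1.47×10⁻⁵) = 6.4×10^6

Re = 6.4×10^6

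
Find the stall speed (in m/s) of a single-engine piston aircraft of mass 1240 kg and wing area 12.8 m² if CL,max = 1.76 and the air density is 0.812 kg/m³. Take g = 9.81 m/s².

Stall occurs when L = W at CL,max. W = mg = 1240 × 9.81 = 12160 N.
From L = ½ρV²S·CL,max = W: V_stall = √(2W/(ρSCL,max)) = √(2·12160/(0.812·12.8·1.76))
V_stall = √1330 = 36.5 m/s

V_stall = 36.5 m/s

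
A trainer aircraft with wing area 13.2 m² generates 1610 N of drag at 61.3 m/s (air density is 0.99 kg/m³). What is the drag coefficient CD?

From D = ½ρv²S·CD, rearranging gives CD = 2D/(ρv²S).
CD = 2 × 1610 / (0.99 × 61.3² × 13.2) = 0.0656

CD = 0.0656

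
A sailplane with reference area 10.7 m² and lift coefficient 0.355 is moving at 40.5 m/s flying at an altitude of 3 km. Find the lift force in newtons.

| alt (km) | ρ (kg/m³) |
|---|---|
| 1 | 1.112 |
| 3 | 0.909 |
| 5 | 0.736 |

At 3 km, from the table: ρ = 0.909 kg/m³.
L = ½ρv²S·CL = ½ × 0.909 × 40.5² × 10.7 × 0.355 = 2830 N

L = 2830 N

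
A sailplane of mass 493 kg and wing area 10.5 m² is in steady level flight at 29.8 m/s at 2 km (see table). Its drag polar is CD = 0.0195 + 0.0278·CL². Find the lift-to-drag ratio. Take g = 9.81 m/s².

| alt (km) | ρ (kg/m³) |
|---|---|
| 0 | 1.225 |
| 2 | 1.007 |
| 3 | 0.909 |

L/D = 21

At 2 km, from the table: ρ = 1.007 kg/m³.
In steady level flight, lift balances weight: W = mg = 493 × 9.81 = 4836.3 N.
q = ½ρv² = ½ × 1.007 × 29.8² = 447.1 Pa.
CL = 2W/(ρv²S) = 2×4836.3/(1.007×29.8²×10.5) = 1.03.
CD = 0.0195 + 0.0278 × 1.03² = 0.049.
L/D = CL/CD = 1.03 / 0.049 = 21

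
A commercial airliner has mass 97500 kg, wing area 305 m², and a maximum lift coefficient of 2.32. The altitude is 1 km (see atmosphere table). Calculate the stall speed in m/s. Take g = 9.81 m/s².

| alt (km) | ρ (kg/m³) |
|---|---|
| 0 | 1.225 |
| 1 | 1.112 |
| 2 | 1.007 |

V_stall = 49.3 m/s

At 1 km, from the table: ρ = 1.112 kg/m³.
Weight W = mg = 97500 × 9.81 = 9.565×10^5 N.
From L = ½ρV²S·CL,max = W: V_stall = √(2W/(ρSCL,max)) = √(2·9.565×10^5/(1.112·305·2.32))
V_stall = √2431 = 49.3 m/s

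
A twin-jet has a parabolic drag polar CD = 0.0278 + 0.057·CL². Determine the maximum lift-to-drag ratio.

For CD = CD0 + K·CL², (L/D)max occurs at CL* = √(CD0/K) and equals 1/(2√(K·CD0)).
(L/D)max = 1/(2√(0.057 × 0.0278)) = 1/(2 × 0.03981) = 12.6

(L/D)max = 12.6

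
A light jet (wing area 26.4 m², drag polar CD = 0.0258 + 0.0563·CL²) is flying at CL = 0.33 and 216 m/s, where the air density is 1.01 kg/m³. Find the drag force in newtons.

CD = 0.0258 + 0.0563 × 0.33² = 0.03193
D = ½ρv²S·CD = ½ × 1.01 × 216² × 26.4 × 0.03193 = 19900 N

D = 19900 N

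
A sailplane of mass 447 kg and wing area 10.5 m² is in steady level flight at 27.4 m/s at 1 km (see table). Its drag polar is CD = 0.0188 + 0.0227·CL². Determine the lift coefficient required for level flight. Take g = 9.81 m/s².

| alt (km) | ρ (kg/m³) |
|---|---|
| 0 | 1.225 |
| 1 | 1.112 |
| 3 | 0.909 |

CL = 1

At 1 km, from the table: ρ = 1.112 kg/m³.
Level flight ⇒ L = W = m·g = 447 × 9.81 = 4385.1 N.
Dynamic pressure q = 0.5 × 1.112 × 27.4² = 417.4 Pa.
CL = W/(q·S) = 4385.1 / (417.4 × 10.5) = 1.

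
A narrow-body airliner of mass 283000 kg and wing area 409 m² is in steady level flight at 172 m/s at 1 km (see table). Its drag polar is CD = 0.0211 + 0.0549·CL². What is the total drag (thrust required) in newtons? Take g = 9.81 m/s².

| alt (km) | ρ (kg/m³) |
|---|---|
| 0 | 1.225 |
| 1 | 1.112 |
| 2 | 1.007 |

At 1 km, from the table: ρ = 1.112 kg/m³.
Level flight ⇒ L = W = m·g = 283000 × 9.81 = 2.7762×10^6 N.
Dynamic pressure q = 0.5 × 1.112 × 172² = 16450 Pa.
Required CL = L/(qS) = 2.7762×10^6/(16450·409) = 0.4127.
CD = 0.0211 + 0.0549 × 0.4127² = 0.03045.
D = q·S·CD = 16450 × 409 × 0.03045 = 2.048×10^5 N

D = 2.05×10^5 N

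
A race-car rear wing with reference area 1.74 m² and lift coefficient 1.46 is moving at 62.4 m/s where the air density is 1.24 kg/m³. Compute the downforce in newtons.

L = 6130 N

L = ½ρv²S·CL = ½ × 1.24 × 62.4² × 1.74 × 1.46 = 6130 N ≈ 6.13 kN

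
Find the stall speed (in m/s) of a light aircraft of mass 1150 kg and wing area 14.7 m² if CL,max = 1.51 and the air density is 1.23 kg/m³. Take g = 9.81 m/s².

V_stall = 28.7 m/s

At stall, lift equals weight: L = W = m·g = 1150 × 9.81 = 11280 N.
From L = ½ρV²S·CL,max = W: V_stall = √(2W/(ρSCL,max)) = √(2·11280/(1.23·14.7·1.51))
V_stall = √826.4 = 28.7 m/s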